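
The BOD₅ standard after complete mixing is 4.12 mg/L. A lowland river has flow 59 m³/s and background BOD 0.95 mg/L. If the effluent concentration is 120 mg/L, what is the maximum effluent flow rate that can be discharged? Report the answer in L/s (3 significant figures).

1610 L/s

Mass balance at complete mixing: C_std·(Q_w + Q_r) = Q_w·C_e + Q_r·C_b.
Rearranging, Q_w = Q_r·(C_std − C_b)/(C_e − C_std) = 59·(4.12 − 0.95) / (120 − 4.12) = 1.614 m³/s.
= 1614 L/s.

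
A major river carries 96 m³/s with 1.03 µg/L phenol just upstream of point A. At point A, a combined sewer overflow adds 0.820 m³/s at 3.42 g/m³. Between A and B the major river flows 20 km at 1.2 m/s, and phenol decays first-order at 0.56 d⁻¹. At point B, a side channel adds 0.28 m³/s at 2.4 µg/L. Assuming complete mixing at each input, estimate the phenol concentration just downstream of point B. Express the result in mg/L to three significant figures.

1.03 µg/L = 0.00103 mg/L.
After input A: C = (96·0.00103 + 0.82·3.42) / 96.82 = 0.02999 mg/L.
Over the 20 km reach to input B (t = 1.667e+04 s = 0.1929 d), decay gives C = 0.02999·exp(−0.56·0.1929) = 0.02692 mg/L.
2.4 µg/L = 0.0024 mg/L.
After input B: C = (96.82·0.02692 + 0.28·0.0024) / 97.1 = 0.02685 mg/L.

0.0268 mg/L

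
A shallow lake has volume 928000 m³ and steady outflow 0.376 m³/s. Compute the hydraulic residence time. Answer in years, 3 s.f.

Q = 0.376 m³/s × 3.156e+07 s/yr = 1.187e+07 m³/yr.
Hydraulic residence time τ = V/Q = 928000/1.187e+07 = 0.07821 yr.

0.0782 yr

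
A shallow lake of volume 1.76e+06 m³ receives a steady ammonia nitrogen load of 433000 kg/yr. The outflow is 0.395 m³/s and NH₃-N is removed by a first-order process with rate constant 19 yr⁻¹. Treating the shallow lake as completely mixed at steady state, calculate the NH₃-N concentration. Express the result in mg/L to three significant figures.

9.43 mg/L

Outflow Q = 0.395 m³/s × 3.156e+07 s/yr = 1.247e+07 m³/yr.
Steady-state CSTR mass balance: W = Q·C + k·V·C, so C = W/(Q + kV).
Q + kV = 1.247e+07 + 19·1.76e+06 = 4.591e+07 m³/yr.
C = 433000/4.591e+07 = 0.009432 kg/m³ = 9.432 mg/L.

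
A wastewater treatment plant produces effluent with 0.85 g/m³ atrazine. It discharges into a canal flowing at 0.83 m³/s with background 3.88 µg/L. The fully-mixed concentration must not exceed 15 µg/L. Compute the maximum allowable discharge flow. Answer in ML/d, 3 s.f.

3.88 µg/L = 0.00388 mg/L.
15 µg/L = 0.015 mg/L.
Mass balance at complete mixing: C_std·(Q_w + Q_r) = Q_w·C_e + Q_r·C_b.
Rearranging, Q_w = Q_r·(C_std − C_b)/(C_e − C_std) = 0.83·(0.015 − 0.00388) / (0.85 − 0.015) = 0.01105 m³/s.
= 0.955 ML/d.

0.955 ML/d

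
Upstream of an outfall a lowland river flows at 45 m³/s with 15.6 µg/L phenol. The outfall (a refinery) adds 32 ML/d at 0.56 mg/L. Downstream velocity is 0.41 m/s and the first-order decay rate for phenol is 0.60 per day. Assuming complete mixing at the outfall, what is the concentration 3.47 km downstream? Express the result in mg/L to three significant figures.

32 ML/d = 0.3704 m³/s.
15.6 µg/L = 0.0156 mg/L.
After complete mixing, C₀ = (0.3704·0.56 + 45·0.0156) / 45.37 = 0.02004 mg/L.
Travel time t = 3470 m / 0.41 m/s = 8463 s = 0.09796 d.
C = 0.02004·exp(−0.60·0.09796) = 0.02004·0.9429 = 0.0189 mg/L.

0.0189 mg/L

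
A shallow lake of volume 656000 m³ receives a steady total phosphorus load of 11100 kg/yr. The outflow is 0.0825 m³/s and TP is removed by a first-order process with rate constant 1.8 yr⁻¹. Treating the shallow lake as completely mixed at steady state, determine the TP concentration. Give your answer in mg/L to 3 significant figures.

Outflow Q = 0.0825 m³/s × 3.156e+07 s/yr = 2.604e+06 m³/yr.
Steady-state CSTR mass balance: W = Q·C + k·V·C, so C = W/(Q + kV).
Q + kV = 2.604e+06 + 1.8·656000 = 3.784e+06 m³/yr.
C = 11100/3.784e+06 = 0.002933 kg/m³ = 2.933 mg/L.

2.93 mg/L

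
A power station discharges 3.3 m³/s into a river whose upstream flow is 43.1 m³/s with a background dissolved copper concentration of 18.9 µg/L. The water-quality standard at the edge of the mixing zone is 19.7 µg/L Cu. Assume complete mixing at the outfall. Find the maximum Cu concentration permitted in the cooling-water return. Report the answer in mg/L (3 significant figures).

0.0301 mg/L

18.9 µg/L = 0.0189 mg/L.
19.7 µg/L = 0.0197 mg/L.
Mass balance: 0.0197·46.4 = 3.3·Cₑ + 43.1·0.0189.
Cₑ = (0.9141 − 0.8146) / 3.3 = 0.03015 mg/L.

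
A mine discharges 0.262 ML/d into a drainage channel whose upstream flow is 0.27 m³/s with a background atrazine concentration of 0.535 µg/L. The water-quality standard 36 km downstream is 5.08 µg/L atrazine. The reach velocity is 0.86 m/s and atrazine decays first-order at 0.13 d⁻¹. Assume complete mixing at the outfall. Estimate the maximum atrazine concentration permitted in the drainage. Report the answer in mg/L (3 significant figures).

0.439 mg/L

0.262 ML/d = 0.003032 m³/s.
0.535 µg/L = 0.000535 mg/L.
5.08 µg/L = 0.00508 mg/L.
Travel time to the compliance point: t = 3.6e+04/0.86 = 4.186e+04 s = 0.4845 d; decay factor exp(−0.13·0.4845) = 0.939.
So the concentration just after mixing may be at most 0.00508/0.939 = 0.00541 mg/L.
Mass balance: 0.00541·0.273 = 0.003032·Cₑ + 0.27·0.000535.
Cₑ = (0.001477 − 0.0001445) / 0.003032 = 0.4395 mg/L.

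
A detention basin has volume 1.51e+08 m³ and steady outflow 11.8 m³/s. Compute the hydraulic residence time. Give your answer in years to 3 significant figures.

0.406 yr

Q = 11.8 m³/s × 3.156e+07 s/yr = 3.724e+08 m³/yr.
Hydraulic residence time τ = V/Q = 1.51e+08/3.724e+08 = 0.4055 yr.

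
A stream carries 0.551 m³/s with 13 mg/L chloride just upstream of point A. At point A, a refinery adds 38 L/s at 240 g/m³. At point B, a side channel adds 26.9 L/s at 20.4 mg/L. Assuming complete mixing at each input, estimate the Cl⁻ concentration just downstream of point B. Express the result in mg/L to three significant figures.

38 L/s = 0.038 m³/s.
After input A: C = (0.551·13 + 0.038·240) / 0.589 = 27.65 mg/L.
26.9 L/s = 0.0269 m³/s.
After input B: C = (0.589·27.65 + 0.0269·20.4) / 0.6159 = 27.33 mg/L.

27.3 mg/L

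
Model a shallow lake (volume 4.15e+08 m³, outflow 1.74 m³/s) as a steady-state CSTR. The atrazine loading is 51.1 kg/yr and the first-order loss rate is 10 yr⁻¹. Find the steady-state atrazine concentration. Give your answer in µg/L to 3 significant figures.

0.0122 µg/L

Outflow Q = 1.74 m³/s × 3.156e+07 s/yr = 5.491e+07 m³/yr.
Steady-state CSTR mass balance: W = Q·C + k·V·C, so C = W/(Q + kV).
Q + kV = 5.491e+07 + 10·4.15e+08 = 4.205e+09 m³/yr.
C = 51.1/4.205e+09 = 1.215e-08 kg/m³ = 1.215e-05 mg/L = 0.01215 µg/L.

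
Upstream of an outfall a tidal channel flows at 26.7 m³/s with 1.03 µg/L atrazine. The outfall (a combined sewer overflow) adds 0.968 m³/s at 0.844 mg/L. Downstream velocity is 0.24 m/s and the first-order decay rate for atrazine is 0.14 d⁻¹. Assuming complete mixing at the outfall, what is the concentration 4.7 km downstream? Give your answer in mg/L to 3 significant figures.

1.03 µg/L = 0.00103 mg/L.
After complete mixing, C₀ = (0.968·0.844 + 26.7·0.00103) / 27.67 = 0.03052 mg/L.
Travel time t = 4700 m / 0.24 m/s = 1.958e+04 s = 0.2267 d.
C = 0.03052·exp(−0.14·0.2267) = 0.03052·0.9688 = 0.02957 mg/L.

0.0296 mg/L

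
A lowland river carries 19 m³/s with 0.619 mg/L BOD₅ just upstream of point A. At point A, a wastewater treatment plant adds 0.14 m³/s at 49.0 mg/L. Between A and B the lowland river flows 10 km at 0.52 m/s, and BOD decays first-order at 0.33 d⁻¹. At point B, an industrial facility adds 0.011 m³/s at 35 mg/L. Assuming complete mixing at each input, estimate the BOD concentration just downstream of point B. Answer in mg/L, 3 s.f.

After input A: C = (19·0.619 + 0.14·49) / 19.14 = 0.9729 mg/L.
Over the 10 km reach to input B (t = 1.923e+04 s = 0.2226 d), decay gives C = 0.9729·exp(−0.33·0.2226) = 0.904 mg/L.
After input B: C = (19.14·0.904 + 0.011·35) / 19.15 = 0.9236 mg/L.

0.924 mg/L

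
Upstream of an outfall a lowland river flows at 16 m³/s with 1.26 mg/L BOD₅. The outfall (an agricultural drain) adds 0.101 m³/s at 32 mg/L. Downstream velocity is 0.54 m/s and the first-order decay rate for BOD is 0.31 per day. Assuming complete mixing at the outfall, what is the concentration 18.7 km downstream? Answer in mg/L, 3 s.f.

After complete mixing, C₀ = (0.101·32 + 16·1.26) / 16.1 = 1.453 mg/L.
Travel time t = 1.87e+04 m / 0.54 m/s = 3.463e+04 s = 0.4008 d.
C = 1.453·exp(−0.31·0.4008) = 1.453·0.8832 = 1.283 mg/L.

1.28 mg/L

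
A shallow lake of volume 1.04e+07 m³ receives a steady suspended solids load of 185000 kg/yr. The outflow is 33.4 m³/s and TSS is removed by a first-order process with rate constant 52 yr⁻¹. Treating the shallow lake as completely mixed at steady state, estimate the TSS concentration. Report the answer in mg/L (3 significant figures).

Outflow Q = 33.4 m³/s × 3.156e+07 s/yr = 1.054e+09 m³/yr.
Steady-state CSTR mass balance: W = Q·C + k·V·C, so C = W/(Q + kV).
Q + kV = 1.054e+09 + 52·1.04e+07 = 1.595e+09 m³/yr.
C = 185000/1.595e+09 = 0.000116 kg/m³ = 0.116 mg/L.

0.116 mg/L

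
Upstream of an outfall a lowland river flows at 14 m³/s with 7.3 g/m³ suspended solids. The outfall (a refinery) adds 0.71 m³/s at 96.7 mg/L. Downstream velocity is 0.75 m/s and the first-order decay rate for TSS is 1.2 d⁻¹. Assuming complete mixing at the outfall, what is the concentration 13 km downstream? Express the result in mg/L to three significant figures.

9.13 mg/L

After complete mixing, C₀ = (0.71·96.7 + 14·7.3) / 14.71 = 11.62 mg/L.
Travel time t = 1.3e+04 m / 0.75 m/s = 1.733e+04 s = 0.2006 d.
C = 11.62·exp(−1.2·0.2006) = 11.62·0.786 = 9.13 mg/L.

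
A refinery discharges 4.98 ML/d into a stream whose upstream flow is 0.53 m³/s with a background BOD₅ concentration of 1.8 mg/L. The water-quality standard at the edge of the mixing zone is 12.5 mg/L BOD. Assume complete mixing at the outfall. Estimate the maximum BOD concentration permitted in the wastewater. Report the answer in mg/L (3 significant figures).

111 mg/L

4.98 ML/d = 0.05764 m³/s.
Mass balance: 12.5·0.5876 = 0.05764·Cₑ + 0.53·1.8.
Cₑ = (7.345 − 0.954) / 0.05764 = 110.9 mg/L.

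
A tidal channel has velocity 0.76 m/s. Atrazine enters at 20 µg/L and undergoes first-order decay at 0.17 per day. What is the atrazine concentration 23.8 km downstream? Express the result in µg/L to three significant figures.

Travel time t = 23.8 km / 0.76 m/s = 2.38e+04/0.76 = 3.132e+04 s = 0.3625 d.
First-order decay: C = 20·exp(−0.17·0.3625) = 20·0.9402 = 18.8 µg/L.

18.8 µg/L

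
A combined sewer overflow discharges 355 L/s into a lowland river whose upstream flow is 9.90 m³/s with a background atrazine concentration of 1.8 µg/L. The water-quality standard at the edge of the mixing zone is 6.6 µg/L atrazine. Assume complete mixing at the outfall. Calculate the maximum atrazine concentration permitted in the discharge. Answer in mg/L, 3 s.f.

355 L/s = 0.355 m³/s.
1.8 µg/L = 0.0018 mg/L.
6.6 µg/L = 0.0066 mg/L.
Mass balance: 0.0066·10.26 = 0.355·Cₑ + 9.9·0.0018.
Cₑ = (0.06768 − 0.01782) / 0.355 = 0.1405 mg/L.

0.140 mg/L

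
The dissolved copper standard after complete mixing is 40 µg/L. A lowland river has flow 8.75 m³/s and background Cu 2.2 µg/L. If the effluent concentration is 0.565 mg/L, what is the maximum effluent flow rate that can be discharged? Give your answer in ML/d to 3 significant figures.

2.2 µg/L = 0.0022 mg/L.
40 µg/L = 0.04 mg/L.
Mass balance at complete mixing: C_std·(Q_w + Q_r) = Q_w·C_e + Q_r·C_b.
Rearranging, Q_w = Q_r·(C_std − C_b)/(C_e − C_std) = 8.75·(0.04 − 0.0022) / (0.565 − 0.04) = 0.63 m³/s.
= 54.43 ML/d.

54.4 ML/d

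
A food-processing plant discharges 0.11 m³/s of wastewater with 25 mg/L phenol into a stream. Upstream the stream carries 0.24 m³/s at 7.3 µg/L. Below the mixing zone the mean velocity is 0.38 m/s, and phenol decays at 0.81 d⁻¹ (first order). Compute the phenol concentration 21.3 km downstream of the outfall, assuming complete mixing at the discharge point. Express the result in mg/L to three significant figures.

4.65 mg/L

7.3 µg/L = 0.0073 mg/L.
After complete mixing, C₀ = (0.11·25 + 0.24·0.0073) / 0.35 = 7.862 mg/L.
Travel time t = 2.13e+04 m / 0.38 m/s = 5.605e+04 s = 0.6488 d.
C = 7.862·exp(−0.81·0.6488) = 7.862·0.5913 = 4.649 mg/L.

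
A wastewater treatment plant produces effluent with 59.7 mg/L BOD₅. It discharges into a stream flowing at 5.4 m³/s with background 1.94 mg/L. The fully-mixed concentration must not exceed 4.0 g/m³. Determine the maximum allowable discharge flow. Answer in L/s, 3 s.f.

200 L/s

Mass balance at complete mixing: C_std·(Q_w + Q_r) = Q_w·C_e + Q_r·C_b.
Rearranging, Q_w = Q_r·(C_std − C_b)/(C_e − C_std) = 5.4·(4 − 1.94) / (59.7 − 4) = 0.1997 m³/s.
= 199.7 L/s.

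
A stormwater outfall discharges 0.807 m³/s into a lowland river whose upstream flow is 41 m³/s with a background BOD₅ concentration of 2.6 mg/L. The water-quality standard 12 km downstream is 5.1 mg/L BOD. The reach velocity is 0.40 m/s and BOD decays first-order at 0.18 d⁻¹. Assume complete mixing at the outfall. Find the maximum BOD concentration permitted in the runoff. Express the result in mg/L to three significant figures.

Travel time to the compliance point: t = 1.2e+04/0.40 = 3e+04 s = 0.3472 d; decay factor exp(−0.18·0.3472) = 0.9394.
So the concentration just after mixing may be at most 5.1/0.9394 = 5.429 mg/L.
Mass balance: 5.429·41.81 = 0.807·Cₑ + 41·2.6.
Cₑ = (227 − 106.6) / 0.807 = 149.2 mg/L.

149 mg/L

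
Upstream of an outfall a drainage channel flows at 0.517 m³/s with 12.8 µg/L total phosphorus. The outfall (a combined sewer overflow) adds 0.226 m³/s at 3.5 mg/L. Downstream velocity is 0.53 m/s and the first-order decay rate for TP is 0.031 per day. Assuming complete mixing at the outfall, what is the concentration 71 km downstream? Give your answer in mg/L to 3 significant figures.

1.02 mg/L

12.8 µg/L = 0.0128 mg/L.
After complete mixing, C₀ = (0.226·3.5 + 0.517·0.0128) / 0.743 = 1.074 mg/L.
Travel time t = 7.1e+04 m / 0.53 m/s = 1.34e+05 s = 1.55 d.
C = 1.074·exp(−0.031·1.55) = 1.074·0.9531 = 1.023 mg/L.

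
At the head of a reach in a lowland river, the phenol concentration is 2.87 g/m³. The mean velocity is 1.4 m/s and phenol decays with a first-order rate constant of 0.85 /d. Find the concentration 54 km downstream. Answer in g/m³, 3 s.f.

Travel time t = 54 km / 1.4 m/s = 5.4e+04/1.4 = 3.857e+04 s = 0.4464 d.
First-order decay: C = 2.87·exp(−0.85·0.4464) = 2.87·0.6842 = 1.964 g/m³.

1.96 g/m³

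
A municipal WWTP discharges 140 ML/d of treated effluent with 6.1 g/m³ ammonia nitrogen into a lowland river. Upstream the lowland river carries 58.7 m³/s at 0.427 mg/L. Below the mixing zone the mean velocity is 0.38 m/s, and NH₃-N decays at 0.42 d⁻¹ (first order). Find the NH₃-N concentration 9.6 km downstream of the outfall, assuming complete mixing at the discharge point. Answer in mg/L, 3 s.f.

0.512 mg/L

140 ML/d = 1.62 m³/s.
After complete mixing, C₀ = (1.62·6.1 + 58.7·0.427) / 60.32 = 0.5794 mg/L.
Travel time t = 9600 m / 0.38 m/s = 2.526e+04 s = 0.2924 d.
C = 0.5794·exp(−0.42·0.2924) = 0.5794·0.8844 = 0.5124 mg/L.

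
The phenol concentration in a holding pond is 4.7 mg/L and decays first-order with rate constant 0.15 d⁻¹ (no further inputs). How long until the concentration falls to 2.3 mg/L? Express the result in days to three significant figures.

4.76 d

t = ln(C₀/C)/k = ln(4.7/2.3)/0.15 = 0.7147/0.15 = 4.764 d.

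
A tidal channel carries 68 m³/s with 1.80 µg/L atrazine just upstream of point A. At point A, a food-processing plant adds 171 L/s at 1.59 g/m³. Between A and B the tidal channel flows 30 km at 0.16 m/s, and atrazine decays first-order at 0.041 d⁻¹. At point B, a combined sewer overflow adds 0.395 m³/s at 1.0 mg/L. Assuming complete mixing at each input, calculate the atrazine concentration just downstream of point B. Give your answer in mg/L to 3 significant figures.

0.0110 mg/L

1.80 µg/L = 0.0018 mg/L.
171 L/s = 0.171 m³/s.
After input A: C = (68·0.0018 + 0.171·1.59) / 68.17 = 0.005784 mg/L.
Over the 30 km reach to input B (t = 1.875e+05 s = 2.17 d), decay gives C = 0.005784·exp(−0.041·2.17) = 0.005291 mg/L.
After input B: C = (68.17·0.005291 + 0.395·1) / 68.57 = 0.01102 mg/L.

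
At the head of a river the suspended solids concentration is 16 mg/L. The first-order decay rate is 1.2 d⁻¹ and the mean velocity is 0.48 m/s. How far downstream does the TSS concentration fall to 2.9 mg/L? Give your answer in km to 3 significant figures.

From C = C₀·e^(−kt), t = ln(C₀/C)/k = ln(16/2.9)/1.2 = 1.708/1.2 = 1.423 d.
Distance = v·t = 0.48 m/s × 1.23e+05 s = 5.902e+04 m = 59.02 km.

59.0 km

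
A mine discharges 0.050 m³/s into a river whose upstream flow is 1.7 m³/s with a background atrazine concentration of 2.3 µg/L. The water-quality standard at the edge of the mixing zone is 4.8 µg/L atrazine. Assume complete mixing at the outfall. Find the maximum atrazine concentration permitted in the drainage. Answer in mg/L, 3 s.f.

2.3 µg/L = 0.0023 mg/L.
4.8 µg/L = 0.0048 mg/L.
Mass balance: 0.0048·1.75 = 0.05·Cₑ + 1.7·0.0023.
Cₑ = (0.0084 − 0.00391) / 0.05 = 0.0898 mg/L.

0.0898 mg/L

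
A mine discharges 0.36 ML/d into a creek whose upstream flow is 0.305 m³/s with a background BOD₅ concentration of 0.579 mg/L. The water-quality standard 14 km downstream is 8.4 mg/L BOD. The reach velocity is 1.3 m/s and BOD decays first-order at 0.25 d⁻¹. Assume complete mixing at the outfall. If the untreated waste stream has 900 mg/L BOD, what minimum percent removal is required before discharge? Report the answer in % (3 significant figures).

33.3 %

0.36 ML/d = 0.004167 m³/s.
Travel time to the compliance point: t = 1.4e+04/1.3 = 1.077e+04 s = 0.1246 d; decay factor exp(−0.25·0.1246) = 0.9693.
So the concentration just after mixing may be at most 8.4/0.9693 = 8.666 mg/L.
Mass balance: 8.666·0.3092 = 0.004167·Cₑ + 0.305·0.579.
Cₑ = (2.679 − 0.1766) / 0.004167 = 600.6 mg/L.
Required removal = 1 − 600.6/900 = 33.26 %.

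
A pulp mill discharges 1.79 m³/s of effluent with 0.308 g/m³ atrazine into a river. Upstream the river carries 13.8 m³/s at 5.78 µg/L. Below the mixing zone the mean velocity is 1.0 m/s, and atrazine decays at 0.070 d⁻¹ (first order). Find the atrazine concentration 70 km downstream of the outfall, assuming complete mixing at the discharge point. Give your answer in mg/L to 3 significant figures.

5.78 µg/L = 0.00578 mg/L.
After complete mixing, C₀ = (1.79·0.308 + 13.8·0.00578) / 15.59 = 0.04048 mg/L.
Travel time t = 7e+04 m / 1.0 m/s = 7e+04 s = 0.8102 d.
C = 0.04048·exp(−0.070·0.8102) = 0.04048·0.9449 = 0.03825 mg/L.

0.0382 mg/L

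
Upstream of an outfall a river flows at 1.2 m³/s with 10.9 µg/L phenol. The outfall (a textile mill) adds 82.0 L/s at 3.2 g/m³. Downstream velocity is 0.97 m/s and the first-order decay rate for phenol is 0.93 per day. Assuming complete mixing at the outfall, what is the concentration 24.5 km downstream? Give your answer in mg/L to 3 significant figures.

82.0 L/s = 0.082 m³/s.
10.9 µg/L = 0.0109 mg/L.
After complete mixing, C₀ = (0.082·3.2 + 1.2·0.0109) / 1.282 = 0.2149 mg/L.
Travel time t = 2.45e+04 m / 0.97 m/s = 2.526e+04 s = 0.2923 d.
C = 0.2149·exp(−0.93·0.2923) = 0.2149·0.762 = 0.1637 mg/L.

0.164 mg/L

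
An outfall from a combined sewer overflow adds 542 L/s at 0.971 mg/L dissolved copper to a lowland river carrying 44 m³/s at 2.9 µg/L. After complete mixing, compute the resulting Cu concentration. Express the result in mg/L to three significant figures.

542 L/s = 0.542 m³/s.
2.9 µg/L = 0.0029 mg/L.
Flow-weighted mixing gives C = (0.542·0.971 + 44·0.0029) / (0.542 + 44) = 0.6539/44.54 = 0.01468 mg/L.

0.0147 mg/L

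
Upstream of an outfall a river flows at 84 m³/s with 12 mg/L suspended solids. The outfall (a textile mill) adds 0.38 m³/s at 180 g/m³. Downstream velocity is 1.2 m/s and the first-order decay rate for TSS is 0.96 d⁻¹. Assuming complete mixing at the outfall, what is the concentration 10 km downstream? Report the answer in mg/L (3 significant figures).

After complete mixing, C₀ = (0.38·180 + 84·12) / 84.38 = 12.76 mg/L.
Travel time t = 1e+04 m / 1.2 m/s = 8333 s = 0.09645 d.
C = 12.76·exp(−0.96·0.09645) = 12.76·0.9116 = 11.63 mg/L.

11.6 mg/L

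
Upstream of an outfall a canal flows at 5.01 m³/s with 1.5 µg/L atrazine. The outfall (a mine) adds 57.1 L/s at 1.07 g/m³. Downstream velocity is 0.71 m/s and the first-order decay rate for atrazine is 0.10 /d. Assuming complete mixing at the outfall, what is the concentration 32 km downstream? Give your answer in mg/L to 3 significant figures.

57.1 L/s = 0.0571 m³/s.
1.5 µg/L = 0.0015 mg/L.
After complete mixing, C₀ = (0.0571·1.07 + 5.01·0.0015) / 5.067 = 0.01354 mg/L.
Travel time t = 3.2e+04 m / 0.71 m/s = 4.507e+04 s = 0.5216 d.
C = 0.01354·exp(−0.10·0.5216) = 0.01354·0.9492 = 0.01285 mg/L.

0.0129 mg/L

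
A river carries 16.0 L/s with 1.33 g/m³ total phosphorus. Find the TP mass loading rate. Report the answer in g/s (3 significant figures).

0.0213 g/s

16.0 L/s = 0.016 m³/s.
Mass flux = Q·C = 0.016 m³/s × 1.33 g/m³ = 0.02128 g/s.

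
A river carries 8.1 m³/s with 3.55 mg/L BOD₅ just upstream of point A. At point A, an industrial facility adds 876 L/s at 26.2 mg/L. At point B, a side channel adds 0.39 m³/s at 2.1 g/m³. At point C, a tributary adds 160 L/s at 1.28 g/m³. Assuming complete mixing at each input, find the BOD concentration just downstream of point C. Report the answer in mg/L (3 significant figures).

5.54 mg/L

876 L/s = 0.876 m³/s.
After input A: C = (8.1·3.55 + 0.876·26.2) / 8.976 = 5.76 mg/L.
After input B: C = (8.976·5.76 + 0.39·2.1) / 9.366 = 5.608 mg/L.
160 L/s = 0.16 m³/s.
After input C: C = (9.366·5.608 + 0.16·1.28) / 9.526 = 5.535 mg/L.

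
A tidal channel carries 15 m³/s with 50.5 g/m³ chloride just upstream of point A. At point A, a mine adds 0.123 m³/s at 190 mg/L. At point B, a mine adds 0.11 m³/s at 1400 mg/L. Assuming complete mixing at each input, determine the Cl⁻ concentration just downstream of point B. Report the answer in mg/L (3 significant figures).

61.4 mg/L

After input A: C = (15·50.5 + 0.123·190) / 15.12 = 51.63 mg/L.
After input B: C = (15.12·51.63 + 0.11·1400) / 15.23 = 61.37 mg/L.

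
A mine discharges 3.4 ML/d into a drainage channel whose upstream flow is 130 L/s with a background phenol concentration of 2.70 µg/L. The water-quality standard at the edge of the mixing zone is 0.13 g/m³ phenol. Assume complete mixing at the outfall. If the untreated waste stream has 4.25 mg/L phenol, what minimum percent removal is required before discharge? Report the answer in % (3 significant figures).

87.0 %

3.4 ML/d = 0.03935 m³/s.
130 L/s = 0.13 m³/s.
2.70 µg/L = 0.0027 mg/L.
Mass balance: 0.13·0.1694 = 0.03935·Cₑ + 0.13·0.0027.
Cₑ = (0.02202 − 0.000351) / 0.03935 = 0.5505 mg/L.
Required removal = 1 − 0.5505/4.25 = 87.05 %.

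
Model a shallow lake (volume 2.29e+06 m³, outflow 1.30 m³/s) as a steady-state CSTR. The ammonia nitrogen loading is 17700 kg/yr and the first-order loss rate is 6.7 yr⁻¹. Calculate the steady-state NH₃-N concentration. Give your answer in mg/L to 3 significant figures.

0.314 mg/L

Outflow Q = 1.30 m³/s × 3.156e+07 s/yr = 4.102e+07 m³/yr.
Steady-state CSTR mass balance: W = Q·C + k·V·C, so C = W/(Q + kV).
Q + kV = 4.102e+07 + 6.7·2.29e+06 = 5.637e+07 m³/yr.
C = 17700/5.637e+07 = 0.000314 kg/m³ = 0.314 mg/L.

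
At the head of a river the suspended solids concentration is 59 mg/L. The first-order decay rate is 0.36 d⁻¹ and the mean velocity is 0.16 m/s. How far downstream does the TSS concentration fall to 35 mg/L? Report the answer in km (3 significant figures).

From C = C₀·e^(−kt), t = ln(C₀/C)/k = ln(59/35)/0.36 = 0.5222/0.36 = 1.451 d.
Distance = v·t = 0.16 m/s × 1.253e+05 s = 2.005e+04 m = 20.05 km.

20.1 km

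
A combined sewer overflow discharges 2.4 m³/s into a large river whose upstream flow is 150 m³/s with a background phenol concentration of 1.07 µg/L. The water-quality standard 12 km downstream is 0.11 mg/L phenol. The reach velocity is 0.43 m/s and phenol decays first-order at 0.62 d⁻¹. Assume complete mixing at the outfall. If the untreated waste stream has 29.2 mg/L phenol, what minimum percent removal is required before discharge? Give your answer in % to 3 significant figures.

71.0 %

1.07 µg/L = 0.00107 mg/L.
Travel time to the compliance point: t = 1.2e+04/0.43 = 2.791e+04 s = 0.323 d; decay factor exp(−0.62·0.323) = 0.8185.
So the concentration just after mixing may be at most 0.11/0.8185 = 0.1344 mg/L.
Mass balance: 0.1344·152.4 = 2.4·Cₑ + 150·0.00107.
Cₑ = (20.48 − 0.1605) / 2.4 = 8.467 mg/L.
Required removal = 1 − 8.467/29.2 = 71 %.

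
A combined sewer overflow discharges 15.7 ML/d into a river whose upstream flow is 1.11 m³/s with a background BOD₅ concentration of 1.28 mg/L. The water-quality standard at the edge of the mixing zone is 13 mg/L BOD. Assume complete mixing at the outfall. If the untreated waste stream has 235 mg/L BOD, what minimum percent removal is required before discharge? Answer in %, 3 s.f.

64.0 %

15.7 ML/d = 0.1817 m³/s.
Mass balance: 13·1.292 = 0.1817·Cₑ + 1.11·1.28.
Cₑ = (16.79 − 1.421) / 0.1817 = 84.59 mg/L.
Required removal = 1 − 84.59/235 = 64 %.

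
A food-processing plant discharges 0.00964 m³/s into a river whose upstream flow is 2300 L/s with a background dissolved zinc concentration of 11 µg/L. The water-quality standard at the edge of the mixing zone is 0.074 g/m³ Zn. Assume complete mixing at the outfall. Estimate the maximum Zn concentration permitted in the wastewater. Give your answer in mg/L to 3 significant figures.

2300 L/s = 2.3 m³/s.
11 µg/L = 0.011 mg/L.
Mass balance: 0.074·2.31 = 0.00964·Cₑ + 2.3·0.011.
Cₑ = (0.1709 − 0.0253) / 0.00964 = 15.11 mg/L.

15.1 mg/L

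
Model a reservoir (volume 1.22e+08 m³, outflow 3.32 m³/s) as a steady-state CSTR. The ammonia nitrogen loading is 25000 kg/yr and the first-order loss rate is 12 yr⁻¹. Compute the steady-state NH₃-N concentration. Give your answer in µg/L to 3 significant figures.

Outflow Q = 3.32 m³/s × 3.156e+07 s/yr = 1.048e+08 m³/yr.
Steady-state CSTR mass balance: W = Q·C + k·V·C, so C = W/(Q + kV).
Q + kV = 1.048e+08 + 12·1.22e+08 = 1.569e+09 m³/yr.
C = 25000/1.569e+09 = 1.594e-05 kg/m³ = 0.01594 mg/L = 15.94 µg/L.

15.9 µg/L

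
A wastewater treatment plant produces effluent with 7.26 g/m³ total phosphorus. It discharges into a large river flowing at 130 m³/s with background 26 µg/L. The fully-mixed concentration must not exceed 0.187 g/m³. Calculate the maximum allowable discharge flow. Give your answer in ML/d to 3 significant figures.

26 µg/L = 0.026 mg/L.
Mass balance at complete mixing: C_std·(Q_w + Q_r) = Q_w·C_e + Q_r·C_b.
Rearranging, Q_w = Q_r·(C_std − C_b)/(C_e − C_std) = 130·(0.187 − 0.026) / (7.26 − 0.187) = 2.959 m³/s.
= 255.7 ML/d.

256 ML/d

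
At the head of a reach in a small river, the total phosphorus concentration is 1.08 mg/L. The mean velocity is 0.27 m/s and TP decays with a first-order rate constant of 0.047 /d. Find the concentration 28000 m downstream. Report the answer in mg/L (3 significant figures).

Travel time t = 28000 m / 0.27 m/s = 2.8e+04/0.27 = 1.037e+05 s = 1.2 d.
First-order decay: C = 1.08·exp(−0.047·1.2) = 1.08·0.9451 = 1.021 mg/L.

1.02 mg/L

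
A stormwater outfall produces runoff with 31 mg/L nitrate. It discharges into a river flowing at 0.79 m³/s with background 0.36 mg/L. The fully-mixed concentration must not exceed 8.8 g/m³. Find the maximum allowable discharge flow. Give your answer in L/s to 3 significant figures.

300 L/s

Mass balance at complete mixing: C_std·(Q_w + Q_r) = Q_w·C_e + Q_r·C_b.
Rearranging, Q_w = Q_r·(C_std − C_b)/(C_e − C_std) = 0.79·(8.8 − 0.36) / (31 − 8.8) = 0.3003 m³/s.
= 300.3 L/s.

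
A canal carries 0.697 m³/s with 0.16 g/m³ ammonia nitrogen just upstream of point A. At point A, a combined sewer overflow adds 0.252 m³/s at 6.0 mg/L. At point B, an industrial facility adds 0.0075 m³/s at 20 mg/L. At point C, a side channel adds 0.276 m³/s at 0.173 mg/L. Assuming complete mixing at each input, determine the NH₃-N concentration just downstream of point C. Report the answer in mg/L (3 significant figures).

After input A: C = (0.697·0.16 + 0.252·6) / 0.949 = 1.711 mg/L.
After input B: C = (0.949·1.711 + 0.0075·20) / 0.9565 = 1.854 mg/L.
After input C: C = (0.9565·1.854 + 0.276·0.173) / 1.232 = 1.478 mg/L.

1.48 mg/L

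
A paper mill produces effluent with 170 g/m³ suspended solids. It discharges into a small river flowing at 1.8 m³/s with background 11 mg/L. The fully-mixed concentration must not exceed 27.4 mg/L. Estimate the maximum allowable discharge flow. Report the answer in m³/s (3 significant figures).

0.207 m³/s

Mass balance at complete mixing: C_std·(Q_w + Q_r) = Q_w·C_e + Q_r·C_b.
Rearranging, Q_w = Q_r·(C_std − C_b)/(C_e − C_std) = 1.8·(27.4 − 11) / (170 − 27.4) = 0.207 m³/s.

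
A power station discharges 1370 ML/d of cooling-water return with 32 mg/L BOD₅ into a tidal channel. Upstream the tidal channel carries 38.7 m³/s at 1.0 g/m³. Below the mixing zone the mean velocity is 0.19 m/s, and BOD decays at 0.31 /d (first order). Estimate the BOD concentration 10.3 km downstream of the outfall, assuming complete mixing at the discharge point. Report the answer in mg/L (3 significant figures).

1370 ML/d = 15.86 m³/s.
After complete mixing, C₀ = (15.86·32 + 38.7·1) / 54.56 = 10.01 mg/L.
Travel time t = 1.03e+04 m / 0.19 m/s = 5.421e+04 s = 0.6274 d.
C = 10.01·exp(−0.31·0.6274) = 10.01·0.8232 = 8.241 mg/L.

8.24 mg/L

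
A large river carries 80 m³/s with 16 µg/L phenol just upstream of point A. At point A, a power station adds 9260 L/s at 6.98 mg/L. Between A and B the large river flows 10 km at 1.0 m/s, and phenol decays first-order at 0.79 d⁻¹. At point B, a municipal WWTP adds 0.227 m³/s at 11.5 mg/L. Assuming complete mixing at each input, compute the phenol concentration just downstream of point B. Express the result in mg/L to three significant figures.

0.701 mg/L

16 µg/L = 0.016 mg/L.
9260 L/s = 9.26 m³/s.
After input A: C = (80·0.016 + 9.26·6.98) / 89.26 = 0.7385 mg/L.
Over the 10 km reach to input B (t = 1e+04 s = 0.1157 d), decay gives C = 0.7385·exp(−0.79·0.1157) = 0.6739 mg/L.
After input B: C = (89.26·0.6739 + 0.227·11.5) / 89.49 = 0.7014 mg/L.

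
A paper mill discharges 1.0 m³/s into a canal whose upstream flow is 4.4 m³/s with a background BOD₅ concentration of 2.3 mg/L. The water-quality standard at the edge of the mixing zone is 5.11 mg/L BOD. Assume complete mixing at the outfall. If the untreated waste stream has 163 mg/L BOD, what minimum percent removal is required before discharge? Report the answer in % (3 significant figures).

Mass balance: 5.11·5.4 = 1·Cₑ + 4.4·2.3.
Cₑ = (27.59 − 10.12) / 1 = 17.47 mg/L.
Required removal = 1 − 17.47/163 = 89.28 %.

89.3 %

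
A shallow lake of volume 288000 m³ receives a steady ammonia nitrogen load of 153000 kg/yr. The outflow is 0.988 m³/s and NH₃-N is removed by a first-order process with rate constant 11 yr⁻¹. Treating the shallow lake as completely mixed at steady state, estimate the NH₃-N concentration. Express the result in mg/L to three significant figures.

4.45 mg/L

Outflow Q = 0.988 m³/s × 3.156e+07 s/yr = 3.118e+07 m³/yr.
Steady-state CSTR mass balance: W = Q·C + k·V·C, so C = W/(Q + kV).
Q + kV = 3.118e+07 + 11·288000 = 3.435e+07 m³/yr.
C = 153000/3.435e+07 = 0.004455 kg/m³ = 4.455 mg/L.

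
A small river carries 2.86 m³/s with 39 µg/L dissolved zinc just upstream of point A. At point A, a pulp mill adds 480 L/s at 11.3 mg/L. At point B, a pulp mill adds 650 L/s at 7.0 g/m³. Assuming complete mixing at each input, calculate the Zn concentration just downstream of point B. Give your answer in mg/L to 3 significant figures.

39 µg/L = 0.039 mg/L.
480 L/s = 0.48 m³/s.
After input A: C = (2.86·0.039 + 0.48·11.3) / 3.34 = 1.657 mg/L.
650 L/s = 0.65 m³/s.
After input B: C = (3.34·1.657 + 0.65·7) / 3.99 = 2.528 mg/L.

2.53 mg/L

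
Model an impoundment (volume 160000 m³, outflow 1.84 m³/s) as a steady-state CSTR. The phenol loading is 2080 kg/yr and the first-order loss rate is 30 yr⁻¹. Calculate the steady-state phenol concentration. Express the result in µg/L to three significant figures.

Outflow Q = 1.84 m³/s × 3.156e+07 s/yr = 5.807e+07 m³/yr.
Steady-state CSTR mass balance: W = Q·C + k·V·C, so C = W/(Q + kV).
Q + kV = 5.807e+07 + 30·160000 = 6.287e+07 m³/yr.
C = 2080/6.287e+07 = 3.309e-05 kg/m³ = 0.03309 mg/L = 33.09 µg/L.

33.1 µg/L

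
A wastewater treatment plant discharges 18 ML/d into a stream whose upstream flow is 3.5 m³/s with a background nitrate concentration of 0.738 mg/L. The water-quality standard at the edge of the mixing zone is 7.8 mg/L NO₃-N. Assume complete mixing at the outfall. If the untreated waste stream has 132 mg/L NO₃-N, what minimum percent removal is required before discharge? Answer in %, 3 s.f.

4.21 %

18 ML/d = 0.2083 m³/s.
Mass balance: 7.8·3.708 = 0.2083·Cₑ + 3.5·0.738.
Cₑ = (28.93 − 2.583) / 0.2083 = 126.4 mg/L.
Required removal = 1 − 126.4/132 = 4.211 %.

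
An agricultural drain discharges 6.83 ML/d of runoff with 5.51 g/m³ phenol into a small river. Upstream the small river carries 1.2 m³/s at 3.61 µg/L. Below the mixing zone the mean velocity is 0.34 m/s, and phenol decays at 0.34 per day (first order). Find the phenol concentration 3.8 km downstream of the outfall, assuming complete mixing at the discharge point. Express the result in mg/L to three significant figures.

0.329 mg/L

6.83 ML/d = 0.07905 m³/s.
3.61 µg/L = 0.00361 mg/L.
After complete mixing, C₀ = (0.07905·5.51 + 1.2·0.00361) / 1.279 = 0.3439 mg/L.
Travel time t = 3800 m / 0.34 m/s = 1.118e+04 s = 0.1294 d.
C = 0.3439·exp(−0.34·0.1294) = 0.3439·0.957 = 0.3291 mg/L.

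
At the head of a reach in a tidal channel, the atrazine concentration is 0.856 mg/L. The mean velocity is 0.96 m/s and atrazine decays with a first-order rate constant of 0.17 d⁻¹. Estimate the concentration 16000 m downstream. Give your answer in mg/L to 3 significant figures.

Travel time t = 16000 m / 0.96 m/s = 1.6e+04/0.96 = 1.667e+04 s = 0.1929 d.
First-order decay: C = 0.856·exp(−0.17·0.1929) = 0.856·0.9677 = 0.8284 mg/L.

0.828 mg/L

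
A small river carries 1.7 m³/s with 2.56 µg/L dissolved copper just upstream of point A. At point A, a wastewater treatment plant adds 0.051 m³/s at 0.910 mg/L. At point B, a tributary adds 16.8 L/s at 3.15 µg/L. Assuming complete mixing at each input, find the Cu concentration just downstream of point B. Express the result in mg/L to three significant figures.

0.0287 mg/L

2.56 µg/L = 0.00256 mg/L.
After input A: C = (1.7·0.00256 + 0.051·0.91) / 1.751 = 0.02899 mg/L.
16.8 L/s = 0.0168 m³/s.
3.15 µg/L = 0.00315 mg/L.
After input B: C = (1.751·0.02899 + 0.0168·0.00315) / 1.768 = 0.02874 mg/L.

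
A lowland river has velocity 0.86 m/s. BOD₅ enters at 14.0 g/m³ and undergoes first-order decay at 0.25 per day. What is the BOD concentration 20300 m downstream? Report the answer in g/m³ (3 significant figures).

Travel time t = 20300 m / 0.86 m/s = 2.03e+04/0.86 = 2.36e+04 s = 0.2732 d.
First-order decay: C = 14.0·exp(−0.25·0.2732) = 14.0·0.934 = 13.08 g/m³.

13.1 g/m³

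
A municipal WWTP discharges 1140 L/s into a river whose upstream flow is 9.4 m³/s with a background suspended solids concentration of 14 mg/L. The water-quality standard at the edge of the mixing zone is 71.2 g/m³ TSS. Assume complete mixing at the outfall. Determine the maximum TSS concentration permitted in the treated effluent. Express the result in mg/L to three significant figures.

543 mg/L

1140 L/s = 1.14 m³/s.
Mass balance: 71.2·10.54 = 1.14·Cₑ + 9.4·14.
Cₑ = (750.4 − 131.6) / 1.14 = 542.8 mg/L.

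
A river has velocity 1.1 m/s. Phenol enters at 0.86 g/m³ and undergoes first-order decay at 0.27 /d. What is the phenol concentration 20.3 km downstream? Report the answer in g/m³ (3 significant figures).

0.812 g/m³

Travel time t = 20.3 km / 1.1 m/s = 2.03e+04/1.1 = 1.845e+04 s = 0.2136 d.
First-order decay: C = 0.86·exp(−0.27·0.2136) = 0.86·0.944 = 0.8118 g/m³.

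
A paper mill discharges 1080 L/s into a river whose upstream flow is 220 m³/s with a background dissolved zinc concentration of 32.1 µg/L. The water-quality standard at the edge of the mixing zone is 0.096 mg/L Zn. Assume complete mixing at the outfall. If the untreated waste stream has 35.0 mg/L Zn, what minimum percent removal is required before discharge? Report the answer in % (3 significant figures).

1080 L/s = 1.08 m³/s.
32.1 µg/L = 0.0321 mg/L.
Mass balance: 0.096·221.1 = 1.08·Cₑ + 220·0.0321.
Cₑ = (21.22 − 7.062) / 1.08 = 13.11 mg/L.
Required removal = 1 − 13.11/35.0 = 62.54 %.

62.5 %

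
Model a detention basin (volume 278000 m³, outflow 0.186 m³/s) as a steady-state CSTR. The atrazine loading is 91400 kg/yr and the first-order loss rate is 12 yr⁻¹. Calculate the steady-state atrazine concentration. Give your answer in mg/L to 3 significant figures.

Outflow Q = 0.186 m³/s × 3.156e+07 s/yr = 5.87e+06 m³/yr.
Steady-state CSTR mass balance: W = Q·C + k·V·C, so C = W/(Q + kV).
Q + kV = 5.87e+06 + 12·278000 = 9.206e+06 m³/yr.
C = 91400/9.206e+06 = 0.009929 kg/m³ = 9.929 mg/L.

9.93 mg/L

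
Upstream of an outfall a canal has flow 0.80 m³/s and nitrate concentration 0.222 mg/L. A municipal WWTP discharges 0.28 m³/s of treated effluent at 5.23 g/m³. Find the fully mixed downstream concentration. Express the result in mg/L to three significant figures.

By mass balance at complete mixing, C = (0.28·5.23 + 0.8·0.222) / (0.28 + 0.8) = 1.642/1.08 = 1.52 mg/L.

1.52 mg/L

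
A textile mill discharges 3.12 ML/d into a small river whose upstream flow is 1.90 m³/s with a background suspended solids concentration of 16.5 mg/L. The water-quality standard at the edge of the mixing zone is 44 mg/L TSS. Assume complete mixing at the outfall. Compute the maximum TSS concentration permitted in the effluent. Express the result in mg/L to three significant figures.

3.12 ML/d = 0.03611 m³/s.
Mass balance: 44·1.936 = 0.03611·Cₑ + 1.9·16.5.
Cₑ = (85.19 − 31.35) / 0.03611 = 1491 mg/L.

1490 mg/L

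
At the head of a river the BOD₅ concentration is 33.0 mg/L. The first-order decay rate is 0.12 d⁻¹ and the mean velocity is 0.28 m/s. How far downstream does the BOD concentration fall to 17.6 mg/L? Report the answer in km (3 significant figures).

127 km

From C = C₀·e^(−kt), t = ln(C₀/C)/k = ln(33.0/17.6)/0.12 = 0.6286/0.12 = 5.238 d.
Distance = v·t = 0.28 m/s × 4.526e+05 s = 1.267e+05 m = 126.7 km.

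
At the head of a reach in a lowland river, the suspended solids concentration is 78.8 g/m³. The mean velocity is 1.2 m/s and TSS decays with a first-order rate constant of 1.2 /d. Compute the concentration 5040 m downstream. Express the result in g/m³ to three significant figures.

Travel time t = 5040 m / 1.2 m/s = 5040/1.2 = 4200 s = 0.04861 d.
First-order decay: C = 78.8·exp(−1.2·0.04861) = 78.8·0.9433 = 74.33 g/m³.

74.3 g/m³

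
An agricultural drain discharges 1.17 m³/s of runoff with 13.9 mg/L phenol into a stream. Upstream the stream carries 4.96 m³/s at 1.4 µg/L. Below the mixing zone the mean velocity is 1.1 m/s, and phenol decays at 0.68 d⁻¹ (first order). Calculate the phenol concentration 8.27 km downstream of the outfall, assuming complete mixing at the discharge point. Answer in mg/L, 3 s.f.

2.50 mg/L

1.4 µg/L = 0.0014 mg/L.
After complete mixing, C₀ = (1.17·13.9 + 4.96·0.0014) / 6.13 = 2.654 mg/L.
Travel time t = 8270 m / 1.1 m/s = 7518 s = 0.08702 d.
C = 2.654·exp(−0.68·0.08702) = 2.654·0.9425 = 2.502 mg/L.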